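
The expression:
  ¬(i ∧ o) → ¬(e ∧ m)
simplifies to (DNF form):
(i ∧ o) ∨ ¬e ∨ ¬m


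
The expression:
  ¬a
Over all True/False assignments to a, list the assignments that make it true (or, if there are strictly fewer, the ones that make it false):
is true only for:
  a=False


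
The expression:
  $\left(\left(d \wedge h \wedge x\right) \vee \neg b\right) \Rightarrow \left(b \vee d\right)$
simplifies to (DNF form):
$b \vee d$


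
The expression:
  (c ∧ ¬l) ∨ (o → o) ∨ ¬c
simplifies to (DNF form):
True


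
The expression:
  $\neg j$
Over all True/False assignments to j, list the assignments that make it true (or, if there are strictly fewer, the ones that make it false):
is true only for:
  j=False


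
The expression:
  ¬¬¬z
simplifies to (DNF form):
¬z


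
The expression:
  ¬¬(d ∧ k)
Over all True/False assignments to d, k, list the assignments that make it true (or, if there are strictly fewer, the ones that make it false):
is true only for:
  d=True, k=True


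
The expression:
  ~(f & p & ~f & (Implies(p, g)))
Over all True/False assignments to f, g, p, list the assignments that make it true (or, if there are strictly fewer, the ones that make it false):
is always true.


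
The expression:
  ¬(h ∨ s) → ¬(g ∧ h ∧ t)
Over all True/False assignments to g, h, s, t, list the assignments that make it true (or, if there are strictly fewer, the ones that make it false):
is always true.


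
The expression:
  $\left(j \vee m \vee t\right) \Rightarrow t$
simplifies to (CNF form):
$\left(t \vee \neg j\right) \wedge \left(t \vee \neg m\right)$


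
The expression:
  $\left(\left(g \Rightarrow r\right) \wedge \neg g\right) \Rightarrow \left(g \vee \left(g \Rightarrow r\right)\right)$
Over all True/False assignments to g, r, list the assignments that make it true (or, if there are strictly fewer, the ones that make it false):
is always true.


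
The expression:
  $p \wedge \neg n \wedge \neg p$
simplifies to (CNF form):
$\text{False}$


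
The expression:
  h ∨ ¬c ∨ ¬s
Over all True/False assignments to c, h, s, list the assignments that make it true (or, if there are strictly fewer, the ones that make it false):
is false only for:
  c=True, h=False, s=True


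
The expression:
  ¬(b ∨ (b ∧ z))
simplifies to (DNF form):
¬b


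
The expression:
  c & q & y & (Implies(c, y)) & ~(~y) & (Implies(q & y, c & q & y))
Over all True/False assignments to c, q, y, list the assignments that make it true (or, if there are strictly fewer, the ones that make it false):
is true only for:
  c=True, q=True, y=True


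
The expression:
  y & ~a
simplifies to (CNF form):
y & ~a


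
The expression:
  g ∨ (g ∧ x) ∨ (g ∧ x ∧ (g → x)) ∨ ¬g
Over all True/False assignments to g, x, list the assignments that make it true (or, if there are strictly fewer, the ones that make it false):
is always true.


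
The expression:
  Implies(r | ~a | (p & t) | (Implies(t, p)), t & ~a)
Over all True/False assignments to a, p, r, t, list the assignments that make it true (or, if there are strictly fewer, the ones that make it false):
is true only for:
  a=False, p=False, r=False, t=True;
  a=False, p=False, r=True, t=True;
  a=False, p=True, r=False, t=True;
  a=False, p=True, r=True, t=True;
  a=True, p=False, r=False, t=True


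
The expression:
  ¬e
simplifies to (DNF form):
¬e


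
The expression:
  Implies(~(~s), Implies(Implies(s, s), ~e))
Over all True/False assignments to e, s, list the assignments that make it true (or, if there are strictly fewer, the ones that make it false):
is false only for:
  e=True, s=True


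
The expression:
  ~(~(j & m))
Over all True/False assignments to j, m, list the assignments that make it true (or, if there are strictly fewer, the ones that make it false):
is true only for:
  j=True, m=True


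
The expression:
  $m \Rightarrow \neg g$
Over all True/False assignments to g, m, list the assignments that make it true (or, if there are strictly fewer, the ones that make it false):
is false only for:
  g=True, m=True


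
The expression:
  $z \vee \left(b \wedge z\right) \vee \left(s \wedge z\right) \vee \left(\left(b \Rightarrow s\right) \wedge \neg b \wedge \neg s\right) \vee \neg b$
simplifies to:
$z \vee \neg b$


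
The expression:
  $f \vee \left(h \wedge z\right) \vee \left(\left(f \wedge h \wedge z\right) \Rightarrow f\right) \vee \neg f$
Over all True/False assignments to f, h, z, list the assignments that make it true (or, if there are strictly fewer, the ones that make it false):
is always true.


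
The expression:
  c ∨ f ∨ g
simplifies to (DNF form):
c ∨ f ∨ g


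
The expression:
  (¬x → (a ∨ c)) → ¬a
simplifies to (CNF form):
¬a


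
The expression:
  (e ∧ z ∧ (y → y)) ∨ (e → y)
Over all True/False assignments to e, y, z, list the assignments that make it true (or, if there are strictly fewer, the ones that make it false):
is false only for:
  e=True, y=False, z=False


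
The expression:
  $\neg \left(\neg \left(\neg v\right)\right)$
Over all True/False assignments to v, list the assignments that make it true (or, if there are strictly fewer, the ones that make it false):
is true only for:
  v=False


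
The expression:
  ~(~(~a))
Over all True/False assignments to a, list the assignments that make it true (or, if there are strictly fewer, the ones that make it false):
is true only for:
  a=False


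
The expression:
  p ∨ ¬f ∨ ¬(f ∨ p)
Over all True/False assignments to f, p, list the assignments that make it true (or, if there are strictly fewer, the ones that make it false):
is false only for:
  f=True, p=False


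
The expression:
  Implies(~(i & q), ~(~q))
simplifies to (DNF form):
q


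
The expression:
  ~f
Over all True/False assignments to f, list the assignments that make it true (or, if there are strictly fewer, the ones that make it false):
is true only for:
  f=False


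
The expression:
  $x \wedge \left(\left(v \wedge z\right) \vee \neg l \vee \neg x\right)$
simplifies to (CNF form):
$x \wedge \left(v \vee \neg l\right) \wedge \left(z \vee \neg l\right)$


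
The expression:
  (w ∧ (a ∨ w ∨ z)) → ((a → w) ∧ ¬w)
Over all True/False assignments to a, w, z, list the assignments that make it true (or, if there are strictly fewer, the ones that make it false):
is true only for:
  a=False, w=False, z=False;
  a=False, w=False, z=True;
  a=True, w=False, z=False;
  a=True, w=False, z=True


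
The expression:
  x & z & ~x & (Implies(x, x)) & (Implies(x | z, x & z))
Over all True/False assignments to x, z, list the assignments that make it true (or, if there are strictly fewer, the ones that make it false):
is never true.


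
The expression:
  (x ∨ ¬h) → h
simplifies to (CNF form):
h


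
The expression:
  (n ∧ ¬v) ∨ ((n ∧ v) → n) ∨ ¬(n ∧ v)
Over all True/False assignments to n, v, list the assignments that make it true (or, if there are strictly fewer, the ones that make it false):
is always true.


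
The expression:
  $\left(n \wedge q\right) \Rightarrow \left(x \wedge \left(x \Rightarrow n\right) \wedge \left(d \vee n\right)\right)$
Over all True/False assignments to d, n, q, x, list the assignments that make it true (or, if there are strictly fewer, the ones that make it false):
is false only for:
  d=False, n=True, q=True, x=False;
  d=True, n=True, q=True, x=False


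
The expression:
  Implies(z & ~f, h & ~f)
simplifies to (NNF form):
f | h | ~z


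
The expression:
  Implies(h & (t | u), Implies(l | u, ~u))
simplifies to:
~h | ~u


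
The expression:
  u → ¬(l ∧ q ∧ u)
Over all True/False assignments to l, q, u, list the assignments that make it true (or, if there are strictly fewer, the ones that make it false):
is false only for:
  l=True, q=True, u=True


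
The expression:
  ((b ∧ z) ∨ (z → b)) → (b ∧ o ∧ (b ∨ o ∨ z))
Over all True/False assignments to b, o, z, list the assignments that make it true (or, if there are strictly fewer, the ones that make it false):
is true only for:
  b=False, o=False, z=True;
  b=False, o=True, z=True;
  b=True, o=True, z=False;
  b=True, o=True, z=True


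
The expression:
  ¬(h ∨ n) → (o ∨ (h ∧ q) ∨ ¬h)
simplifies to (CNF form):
True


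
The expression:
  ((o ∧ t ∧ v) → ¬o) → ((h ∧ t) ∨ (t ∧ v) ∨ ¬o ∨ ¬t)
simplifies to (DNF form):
h ∨ v ∨ ¬o ∨ ¬t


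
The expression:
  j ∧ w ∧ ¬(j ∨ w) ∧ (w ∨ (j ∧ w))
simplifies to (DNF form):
False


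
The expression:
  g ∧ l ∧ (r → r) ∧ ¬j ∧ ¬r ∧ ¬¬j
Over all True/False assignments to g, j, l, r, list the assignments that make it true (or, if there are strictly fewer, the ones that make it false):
is never true.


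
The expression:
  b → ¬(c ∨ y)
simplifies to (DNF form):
(¬c ∧ ¬y) ∨ ¬b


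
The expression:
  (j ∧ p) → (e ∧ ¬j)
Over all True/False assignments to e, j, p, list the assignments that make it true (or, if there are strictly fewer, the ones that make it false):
is false only for:
  e=False, j=True, p=True;
  e=True, j=True, p=True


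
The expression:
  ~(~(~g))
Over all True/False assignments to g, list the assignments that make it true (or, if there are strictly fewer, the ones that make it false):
is true only for:
  g=False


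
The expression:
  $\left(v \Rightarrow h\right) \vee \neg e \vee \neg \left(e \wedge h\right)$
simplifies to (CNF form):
$\text{True}$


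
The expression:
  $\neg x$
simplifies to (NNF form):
$\neg x$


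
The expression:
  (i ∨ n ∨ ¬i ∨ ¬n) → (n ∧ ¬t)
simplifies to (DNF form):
n ∧ ¬t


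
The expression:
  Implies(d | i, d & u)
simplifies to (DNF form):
(d & u) | (~d & ~i)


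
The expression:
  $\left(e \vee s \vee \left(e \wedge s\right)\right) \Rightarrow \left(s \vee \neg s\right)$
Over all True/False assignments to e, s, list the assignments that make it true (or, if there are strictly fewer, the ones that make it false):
is always true.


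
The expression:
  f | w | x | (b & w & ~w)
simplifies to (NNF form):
f | w | x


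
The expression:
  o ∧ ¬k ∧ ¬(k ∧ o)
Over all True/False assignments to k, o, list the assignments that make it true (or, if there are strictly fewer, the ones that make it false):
is true only for:
  k=False, o=True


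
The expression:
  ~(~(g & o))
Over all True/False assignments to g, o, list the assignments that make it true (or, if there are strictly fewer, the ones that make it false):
is true only for:
  g=True, o=True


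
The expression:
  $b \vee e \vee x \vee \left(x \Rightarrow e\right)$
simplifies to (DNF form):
$\text{True}$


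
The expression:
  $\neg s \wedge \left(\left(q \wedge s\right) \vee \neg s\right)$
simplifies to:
$\neg s$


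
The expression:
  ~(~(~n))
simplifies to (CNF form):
~n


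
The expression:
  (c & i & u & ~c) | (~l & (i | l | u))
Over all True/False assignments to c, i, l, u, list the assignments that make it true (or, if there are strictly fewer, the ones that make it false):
is true only for:
  c=False, i=False, l=False, u=True;
  c=False, i=True, l=False, u=False;
  c=False, i=True, l=False, u=True;
  c=True, i=False, l=False, u=True;
  c=True, i=True, l=False, u=False;
  c=True, i=True, l=False, u=True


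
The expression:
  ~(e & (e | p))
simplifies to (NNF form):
~e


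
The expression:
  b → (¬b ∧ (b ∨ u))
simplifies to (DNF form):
¬b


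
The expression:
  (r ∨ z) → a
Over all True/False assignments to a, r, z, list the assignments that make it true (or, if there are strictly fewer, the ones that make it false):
is false only for:
  a=False, r=False, z=True;
  a=False, r=True, z=False;
  a=False, r=True, z=True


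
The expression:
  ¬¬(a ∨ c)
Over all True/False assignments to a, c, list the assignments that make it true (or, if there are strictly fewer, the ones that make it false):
is false only for:
  a=False, c=False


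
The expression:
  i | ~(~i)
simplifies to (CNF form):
i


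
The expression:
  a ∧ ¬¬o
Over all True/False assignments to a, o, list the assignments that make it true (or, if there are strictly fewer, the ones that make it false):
is true only for:
  a=True, o=True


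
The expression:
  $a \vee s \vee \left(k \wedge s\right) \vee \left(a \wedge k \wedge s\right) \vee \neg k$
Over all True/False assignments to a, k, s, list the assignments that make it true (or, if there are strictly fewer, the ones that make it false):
is false only for:
  a=False, k=True, s=False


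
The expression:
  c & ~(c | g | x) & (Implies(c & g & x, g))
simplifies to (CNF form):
False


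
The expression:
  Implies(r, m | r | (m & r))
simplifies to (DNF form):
True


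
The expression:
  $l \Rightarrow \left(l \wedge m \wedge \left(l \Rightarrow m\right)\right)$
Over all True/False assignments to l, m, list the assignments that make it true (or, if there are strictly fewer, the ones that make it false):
is false only for:
  l=True, m=False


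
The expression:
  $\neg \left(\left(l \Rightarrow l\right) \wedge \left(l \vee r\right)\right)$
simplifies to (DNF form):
$\neg l \wedge \neg r$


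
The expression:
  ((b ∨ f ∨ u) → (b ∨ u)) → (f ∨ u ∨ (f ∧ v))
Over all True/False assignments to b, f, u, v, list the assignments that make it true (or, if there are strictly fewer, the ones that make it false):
is false only for:
  b=False, f=False, u=False, v=False;
  b=False, f=False, u=False, v=True;
  b=True, f=False, u=False, v=False;
  b=True, f=False, u=False, v=True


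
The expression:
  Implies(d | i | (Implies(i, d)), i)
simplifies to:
i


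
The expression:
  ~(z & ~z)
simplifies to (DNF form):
True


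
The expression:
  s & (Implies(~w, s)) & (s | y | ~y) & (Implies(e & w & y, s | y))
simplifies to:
s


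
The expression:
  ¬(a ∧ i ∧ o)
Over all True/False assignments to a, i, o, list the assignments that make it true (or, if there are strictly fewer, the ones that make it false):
is false only for:
  a=True, i=True, o=True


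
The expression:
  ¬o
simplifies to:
¬o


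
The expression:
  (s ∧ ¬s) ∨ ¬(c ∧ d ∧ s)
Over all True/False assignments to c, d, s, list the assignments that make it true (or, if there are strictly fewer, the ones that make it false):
is false only for:
  c=True, d=True, s=True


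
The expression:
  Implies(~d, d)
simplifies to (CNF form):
d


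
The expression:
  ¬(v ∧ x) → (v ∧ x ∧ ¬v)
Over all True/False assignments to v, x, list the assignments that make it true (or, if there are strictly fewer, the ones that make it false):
is true only for:
  v=True, x=True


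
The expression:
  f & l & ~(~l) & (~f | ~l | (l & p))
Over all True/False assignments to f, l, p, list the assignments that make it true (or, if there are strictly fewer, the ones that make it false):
is true only for:
  f=True, l=True, p=True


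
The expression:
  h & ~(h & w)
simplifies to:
h & ~w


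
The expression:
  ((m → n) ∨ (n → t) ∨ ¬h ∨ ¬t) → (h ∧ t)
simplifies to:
h ∧ t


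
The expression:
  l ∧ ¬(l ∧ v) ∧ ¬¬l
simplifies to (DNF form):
l ∧ ¬v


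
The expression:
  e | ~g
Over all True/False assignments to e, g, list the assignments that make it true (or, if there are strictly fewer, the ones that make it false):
is false only for:
  e=False, g=True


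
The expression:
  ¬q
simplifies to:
¬q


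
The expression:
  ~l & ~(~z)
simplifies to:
z & ~l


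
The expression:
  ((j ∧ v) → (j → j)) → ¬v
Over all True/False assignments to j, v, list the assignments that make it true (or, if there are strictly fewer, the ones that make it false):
is true only for:
  j=False, v=False;
  j=True, v=False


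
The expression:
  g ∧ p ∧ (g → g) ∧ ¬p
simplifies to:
False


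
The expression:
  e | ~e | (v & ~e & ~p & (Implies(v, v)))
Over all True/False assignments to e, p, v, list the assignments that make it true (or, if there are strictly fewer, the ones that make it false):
is always true.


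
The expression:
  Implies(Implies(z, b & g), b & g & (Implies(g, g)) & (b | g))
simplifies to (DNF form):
z | (b & g)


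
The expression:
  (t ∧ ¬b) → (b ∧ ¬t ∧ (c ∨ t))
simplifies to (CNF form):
b ∨ ¬t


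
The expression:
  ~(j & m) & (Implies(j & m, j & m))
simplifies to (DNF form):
~j | ~m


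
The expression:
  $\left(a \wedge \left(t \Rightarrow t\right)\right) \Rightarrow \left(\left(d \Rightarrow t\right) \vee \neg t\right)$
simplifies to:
$\text{True}$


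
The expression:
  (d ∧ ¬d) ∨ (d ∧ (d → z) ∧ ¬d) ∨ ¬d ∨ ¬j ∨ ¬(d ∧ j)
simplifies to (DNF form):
¬d ∨ ¬j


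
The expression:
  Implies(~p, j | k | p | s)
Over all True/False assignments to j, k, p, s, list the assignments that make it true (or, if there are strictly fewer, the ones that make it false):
is false only for:
  j=False, k=False, p=False, s=False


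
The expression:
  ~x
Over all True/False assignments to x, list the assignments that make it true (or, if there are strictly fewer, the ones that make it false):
is true only for:
  x=False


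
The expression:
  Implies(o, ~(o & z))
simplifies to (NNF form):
~o | ~z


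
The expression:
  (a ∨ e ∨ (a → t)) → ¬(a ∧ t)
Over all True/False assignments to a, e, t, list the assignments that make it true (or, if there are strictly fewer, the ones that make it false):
is false only for:
  a=True, e=False, t=True;
  a=True, e=True, t=True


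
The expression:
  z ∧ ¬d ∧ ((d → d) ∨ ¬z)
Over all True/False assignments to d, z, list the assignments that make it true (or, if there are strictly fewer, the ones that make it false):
is true only for:
  d=False, z=True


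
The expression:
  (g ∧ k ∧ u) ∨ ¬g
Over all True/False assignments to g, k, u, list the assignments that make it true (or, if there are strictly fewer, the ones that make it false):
is false only for:
  g=True, k=False, u=False;
  g=True, k=False, u=True;
  g=True, k=True, u=False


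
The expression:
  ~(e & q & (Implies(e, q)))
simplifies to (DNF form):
~e | ~q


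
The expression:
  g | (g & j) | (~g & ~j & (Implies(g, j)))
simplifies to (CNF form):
g | ~j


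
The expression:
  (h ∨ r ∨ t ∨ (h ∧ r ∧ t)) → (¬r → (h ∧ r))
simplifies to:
r ∨ (¬h ∧ ¬t)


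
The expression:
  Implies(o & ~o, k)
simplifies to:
True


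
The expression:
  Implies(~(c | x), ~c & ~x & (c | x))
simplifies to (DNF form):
c | x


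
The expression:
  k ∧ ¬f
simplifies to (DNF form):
k ∧ ¬f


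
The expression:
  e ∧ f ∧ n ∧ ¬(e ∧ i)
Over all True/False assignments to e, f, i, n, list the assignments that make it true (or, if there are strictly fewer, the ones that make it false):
is true only for:
  e=True, f=True, i=False, n=True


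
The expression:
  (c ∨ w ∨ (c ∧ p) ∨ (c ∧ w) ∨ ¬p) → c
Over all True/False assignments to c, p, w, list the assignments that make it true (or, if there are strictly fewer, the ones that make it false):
is false only for:
  c=False, p=False, w=False;
  c=False, p=False, w=True;
  c=False, p=True, w=True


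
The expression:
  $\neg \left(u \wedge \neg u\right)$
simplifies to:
$\text{True}$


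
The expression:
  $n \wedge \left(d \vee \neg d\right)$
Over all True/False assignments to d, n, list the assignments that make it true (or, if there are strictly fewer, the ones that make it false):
is true only for:
  d=False, n=True;
  d=True, n=True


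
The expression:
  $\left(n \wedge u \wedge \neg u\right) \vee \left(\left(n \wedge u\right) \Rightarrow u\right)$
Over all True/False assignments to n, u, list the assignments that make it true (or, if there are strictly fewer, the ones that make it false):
is always true.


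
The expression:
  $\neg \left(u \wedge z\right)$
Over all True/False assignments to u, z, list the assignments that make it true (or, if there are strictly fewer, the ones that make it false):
is false only for:
  u=True, z=True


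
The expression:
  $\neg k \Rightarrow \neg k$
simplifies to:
$\text{True}$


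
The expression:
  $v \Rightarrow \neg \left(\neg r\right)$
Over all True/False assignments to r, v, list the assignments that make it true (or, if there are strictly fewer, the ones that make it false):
is false only for:
  r=False, v=True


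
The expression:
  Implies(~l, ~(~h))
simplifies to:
h | l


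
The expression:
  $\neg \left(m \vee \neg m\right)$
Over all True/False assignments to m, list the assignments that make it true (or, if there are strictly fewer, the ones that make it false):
is never true.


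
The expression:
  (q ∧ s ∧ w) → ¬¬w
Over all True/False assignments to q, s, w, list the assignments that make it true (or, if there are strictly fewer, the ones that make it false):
is always true.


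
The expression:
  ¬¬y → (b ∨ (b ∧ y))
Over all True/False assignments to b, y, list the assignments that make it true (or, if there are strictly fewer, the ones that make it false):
is false only for:
  b=False, y=True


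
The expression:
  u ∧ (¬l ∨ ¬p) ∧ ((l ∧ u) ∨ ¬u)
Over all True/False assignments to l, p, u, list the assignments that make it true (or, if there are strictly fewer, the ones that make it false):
is true only for:
  l=True, p=False, u=True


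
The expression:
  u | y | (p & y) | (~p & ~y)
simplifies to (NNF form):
u | y | ~p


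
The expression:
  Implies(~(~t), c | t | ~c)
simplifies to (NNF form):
True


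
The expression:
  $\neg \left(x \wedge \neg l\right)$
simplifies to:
$l \vee \neg x$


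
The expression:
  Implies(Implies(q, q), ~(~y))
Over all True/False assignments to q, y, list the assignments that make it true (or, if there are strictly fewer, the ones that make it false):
is true only for:
  q=False, y=True;
  q=True, y=True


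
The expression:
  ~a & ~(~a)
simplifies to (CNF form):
False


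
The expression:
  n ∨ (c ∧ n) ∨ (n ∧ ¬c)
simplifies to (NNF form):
n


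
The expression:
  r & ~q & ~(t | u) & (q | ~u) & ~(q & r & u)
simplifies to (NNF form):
r & ~q & ~t & ~u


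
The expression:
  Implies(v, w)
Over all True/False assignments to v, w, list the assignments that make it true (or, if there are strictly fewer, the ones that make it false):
is false only for:
  v=True, w=False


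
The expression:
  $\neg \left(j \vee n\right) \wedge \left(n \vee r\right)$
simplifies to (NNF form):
$r \wedge \neg j \wedge \neg n$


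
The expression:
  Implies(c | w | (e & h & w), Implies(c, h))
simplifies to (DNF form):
h | ~c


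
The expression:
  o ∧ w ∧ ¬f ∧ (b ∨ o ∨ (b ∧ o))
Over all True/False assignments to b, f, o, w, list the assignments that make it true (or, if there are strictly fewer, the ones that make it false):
is true only for:
  b=False, f=False, o=True, w=True;
  b=True, f=False, o=True, w=True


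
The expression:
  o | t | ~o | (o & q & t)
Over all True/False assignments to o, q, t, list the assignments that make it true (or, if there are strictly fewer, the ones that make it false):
is always true.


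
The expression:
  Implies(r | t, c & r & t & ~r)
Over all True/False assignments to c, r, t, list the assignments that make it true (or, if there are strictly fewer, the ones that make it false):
is true only for:
  c=False, r=False, t=False;
  c=True, r=False, t=False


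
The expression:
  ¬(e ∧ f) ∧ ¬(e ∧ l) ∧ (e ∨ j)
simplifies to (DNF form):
(j ∧ ¬e) ∨ (e ∧ ¬f ∧ ¬l)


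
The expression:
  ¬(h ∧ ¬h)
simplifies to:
True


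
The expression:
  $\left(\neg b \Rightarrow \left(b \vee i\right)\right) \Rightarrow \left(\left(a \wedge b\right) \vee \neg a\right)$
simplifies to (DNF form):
$b \vee \neg a \vee \neg i$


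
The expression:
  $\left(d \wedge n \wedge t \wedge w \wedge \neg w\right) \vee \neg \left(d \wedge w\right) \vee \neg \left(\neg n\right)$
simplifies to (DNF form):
$n \vee \neg d \vee \neg w$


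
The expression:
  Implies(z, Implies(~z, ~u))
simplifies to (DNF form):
True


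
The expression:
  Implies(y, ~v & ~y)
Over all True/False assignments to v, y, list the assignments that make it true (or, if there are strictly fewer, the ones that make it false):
is true only for:
  v=False, y=False;
  v=True, y=False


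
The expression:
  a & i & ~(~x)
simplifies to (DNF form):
a & i & x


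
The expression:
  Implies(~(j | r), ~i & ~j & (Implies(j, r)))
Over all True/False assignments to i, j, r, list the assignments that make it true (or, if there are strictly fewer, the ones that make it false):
is false only for:
  i=True, j=False, r=False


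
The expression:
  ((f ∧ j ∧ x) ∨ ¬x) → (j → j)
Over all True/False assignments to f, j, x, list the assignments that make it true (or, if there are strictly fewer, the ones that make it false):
is always true.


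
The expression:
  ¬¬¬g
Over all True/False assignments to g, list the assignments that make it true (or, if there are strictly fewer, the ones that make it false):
is true only for:
  g=False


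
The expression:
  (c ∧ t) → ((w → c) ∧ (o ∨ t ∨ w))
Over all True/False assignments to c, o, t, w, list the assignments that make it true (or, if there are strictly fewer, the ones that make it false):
is always true.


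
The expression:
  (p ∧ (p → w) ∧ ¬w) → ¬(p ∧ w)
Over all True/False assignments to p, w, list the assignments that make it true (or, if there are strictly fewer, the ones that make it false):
is always true.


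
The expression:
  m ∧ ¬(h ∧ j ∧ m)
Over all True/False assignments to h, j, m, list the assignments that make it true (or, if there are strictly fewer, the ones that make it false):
is true only for:
  h=False, j=False, m=True;
  h=False, j=True, m=True;
  h=True, j=False, m=True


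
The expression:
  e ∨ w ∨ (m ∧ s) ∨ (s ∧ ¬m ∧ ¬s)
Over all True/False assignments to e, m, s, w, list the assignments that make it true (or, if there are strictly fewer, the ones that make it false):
is false only for:
  e=False, m=False, s=False, w=False;
  e=False, m=False, s=True, w=False;
  e=False, m=True, s=False, w=False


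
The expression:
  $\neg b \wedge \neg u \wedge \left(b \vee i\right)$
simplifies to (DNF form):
$i \wedge \neg b \wedge \neg u$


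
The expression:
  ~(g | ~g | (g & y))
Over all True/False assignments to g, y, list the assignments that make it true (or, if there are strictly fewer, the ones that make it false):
is never true.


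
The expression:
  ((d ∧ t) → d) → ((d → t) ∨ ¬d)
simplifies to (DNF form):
t ∨ ¬d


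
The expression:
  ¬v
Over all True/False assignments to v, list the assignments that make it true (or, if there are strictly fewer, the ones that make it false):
is true only for:
  v=False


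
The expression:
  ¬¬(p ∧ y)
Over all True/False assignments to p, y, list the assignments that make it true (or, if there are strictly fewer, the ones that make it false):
is true only for:
  p=True, y=True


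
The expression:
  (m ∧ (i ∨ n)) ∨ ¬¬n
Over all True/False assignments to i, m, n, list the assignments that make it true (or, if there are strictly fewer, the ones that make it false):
is false only for:
  i=False, m=False, n=False;
  i=False, m=True, n=False;
  i=True, m=False, n=False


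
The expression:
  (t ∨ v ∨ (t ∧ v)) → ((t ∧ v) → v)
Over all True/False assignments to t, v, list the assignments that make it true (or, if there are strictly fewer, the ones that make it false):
is always true.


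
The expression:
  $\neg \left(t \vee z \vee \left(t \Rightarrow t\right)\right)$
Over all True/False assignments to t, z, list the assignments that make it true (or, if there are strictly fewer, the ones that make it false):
is never true.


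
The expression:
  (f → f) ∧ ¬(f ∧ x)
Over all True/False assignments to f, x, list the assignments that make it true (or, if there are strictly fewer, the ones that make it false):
is false only for:
  f=True, x=True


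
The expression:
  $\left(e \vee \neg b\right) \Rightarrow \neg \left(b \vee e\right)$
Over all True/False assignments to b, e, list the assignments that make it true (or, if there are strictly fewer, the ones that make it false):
is true only for:
  b=False, e=False;
  b=True, e=False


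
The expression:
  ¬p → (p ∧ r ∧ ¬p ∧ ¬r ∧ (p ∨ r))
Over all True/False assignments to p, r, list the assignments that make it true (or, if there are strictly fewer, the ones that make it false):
is true only for:
  p=True, r=False;
  p=True, r=True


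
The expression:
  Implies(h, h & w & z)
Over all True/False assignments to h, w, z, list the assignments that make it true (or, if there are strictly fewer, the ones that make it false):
is false only for:
  h=True, w=False, z=False;
  h=True, w=False, z=True;
  h=True, w=True, z=False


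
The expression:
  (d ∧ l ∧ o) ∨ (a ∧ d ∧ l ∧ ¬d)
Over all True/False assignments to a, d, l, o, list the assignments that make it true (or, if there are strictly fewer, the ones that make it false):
is true only for:
  a=False, d=True, l=True, o=True;
  a=True, d=True, l=True, o=True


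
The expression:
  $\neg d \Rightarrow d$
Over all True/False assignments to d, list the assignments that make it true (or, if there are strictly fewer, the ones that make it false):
is true only for:
  d=True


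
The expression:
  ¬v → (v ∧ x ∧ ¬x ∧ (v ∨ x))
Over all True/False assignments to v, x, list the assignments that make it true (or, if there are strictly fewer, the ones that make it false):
is true only for:
  v=True, x=False;
  v=True, x=True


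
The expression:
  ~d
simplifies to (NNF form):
~d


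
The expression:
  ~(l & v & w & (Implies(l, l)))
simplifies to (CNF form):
~l | ~v | ~w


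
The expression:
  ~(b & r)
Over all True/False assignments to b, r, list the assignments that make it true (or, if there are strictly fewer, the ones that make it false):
is false only for:
  b=True, r=True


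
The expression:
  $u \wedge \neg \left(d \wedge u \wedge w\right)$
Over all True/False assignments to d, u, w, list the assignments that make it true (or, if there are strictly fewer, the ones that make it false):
is true only for:
  d=False, u=True, w=False;
  d=False, u=True, w=True;
  d=True, u=True, w=False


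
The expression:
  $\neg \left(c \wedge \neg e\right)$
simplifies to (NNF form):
$e \vee \neg c$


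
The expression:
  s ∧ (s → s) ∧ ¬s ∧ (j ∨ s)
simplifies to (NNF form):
False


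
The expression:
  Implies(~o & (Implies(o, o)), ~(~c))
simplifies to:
c | o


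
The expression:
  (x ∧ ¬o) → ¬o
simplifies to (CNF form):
True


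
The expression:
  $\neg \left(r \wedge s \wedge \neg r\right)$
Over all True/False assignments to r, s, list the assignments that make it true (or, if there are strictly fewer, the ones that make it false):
is always true.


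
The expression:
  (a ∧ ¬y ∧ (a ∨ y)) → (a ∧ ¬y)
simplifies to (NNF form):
True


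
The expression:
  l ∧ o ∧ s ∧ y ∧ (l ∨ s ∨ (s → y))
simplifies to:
l ∧ o ∧ s ∧ y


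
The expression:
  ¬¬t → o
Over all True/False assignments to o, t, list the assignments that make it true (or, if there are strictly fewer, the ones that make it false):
is false only for:
  o=False, t=True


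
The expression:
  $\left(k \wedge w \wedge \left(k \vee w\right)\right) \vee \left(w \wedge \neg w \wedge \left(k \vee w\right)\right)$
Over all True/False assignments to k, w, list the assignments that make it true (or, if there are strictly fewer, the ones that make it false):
is true only for:
  k=True, w=True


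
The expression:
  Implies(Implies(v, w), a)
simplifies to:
a | (v & ~w)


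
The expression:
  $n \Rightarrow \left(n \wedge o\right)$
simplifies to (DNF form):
$o \vee \neg n$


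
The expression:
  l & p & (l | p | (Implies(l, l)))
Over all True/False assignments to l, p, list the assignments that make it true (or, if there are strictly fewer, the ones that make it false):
is true only for:
  l=True, p=True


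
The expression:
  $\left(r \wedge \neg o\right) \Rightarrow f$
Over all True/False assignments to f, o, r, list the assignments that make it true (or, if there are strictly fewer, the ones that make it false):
is false only for:
  f=False, o=False, r=True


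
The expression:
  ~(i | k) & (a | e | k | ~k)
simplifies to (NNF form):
~i & ~k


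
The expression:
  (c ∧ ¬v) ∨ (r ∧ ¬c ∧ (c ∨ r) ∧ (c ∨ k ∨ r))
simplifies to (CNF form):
(c ∨ r) ∧ (¬c ∨ ¬v)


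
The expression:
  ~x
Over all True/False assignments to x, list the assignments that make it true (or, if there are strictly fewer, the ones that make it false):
is true only for:
  x=False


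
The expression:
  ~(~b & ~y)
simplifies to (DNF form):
b | y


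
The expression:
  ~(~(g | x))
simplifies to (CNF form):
g | x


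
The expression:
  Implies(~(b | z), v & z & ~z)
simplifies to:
b | z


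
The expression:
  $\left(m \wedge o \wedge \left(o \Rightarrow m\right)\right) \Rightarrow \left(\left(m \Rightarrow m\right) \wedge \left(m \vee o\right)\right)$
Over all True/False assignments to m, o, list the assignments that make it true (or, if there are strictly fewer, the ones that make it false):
is always true.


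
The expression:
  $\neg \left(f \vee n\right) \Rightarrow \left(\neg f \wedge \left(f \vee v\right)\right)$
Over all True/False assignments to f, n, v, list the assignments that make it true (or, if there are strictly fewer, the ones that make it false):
is false only for:
  f=False, n=False, v=False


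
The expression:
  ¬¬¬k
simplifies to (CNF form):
¬k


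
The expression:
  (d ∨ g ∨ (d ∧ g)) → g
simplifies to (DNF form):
g ∨ ¬d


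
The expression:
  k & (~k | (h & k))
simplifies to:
h & k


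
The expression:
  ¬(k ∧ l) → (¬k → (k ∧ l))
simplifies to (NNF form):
k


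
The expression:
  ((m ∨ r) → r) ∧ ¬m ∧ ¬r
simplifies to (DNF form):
¬m ∧ ¬r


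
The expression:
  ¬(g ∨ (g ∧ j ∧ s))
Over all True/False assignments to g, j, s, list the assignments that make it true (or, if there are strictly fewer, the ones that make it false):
is true only for:
  g=False, j=False, s=False;
  g=False, j=False, s=True;
  g=False, j=True, s=False;
  g=False, j=True, s=True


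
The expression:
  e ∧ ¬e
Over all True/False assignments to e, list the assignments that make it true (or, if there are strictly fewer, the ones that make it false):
is never true.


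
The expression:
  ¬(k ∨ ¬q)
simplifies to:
q ∧ ¬k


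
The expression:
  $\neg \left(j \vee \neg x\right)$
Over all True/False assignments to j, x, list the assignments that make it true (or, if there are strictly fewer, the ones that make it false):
is true only for:
  j=False, x=True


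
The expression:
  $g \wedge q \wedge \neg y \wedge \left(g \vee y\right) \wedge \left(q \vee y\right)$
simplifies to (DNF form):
$g \wedge q \wedge \neg y$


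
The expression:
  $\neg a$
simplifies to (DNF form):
$\neg a$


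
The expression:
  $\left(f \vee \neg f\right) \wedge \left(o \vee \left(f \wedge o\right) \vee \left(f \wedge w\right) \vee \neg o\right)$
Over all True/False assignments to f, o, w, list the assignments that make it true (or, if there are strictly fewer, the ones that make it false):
is always true.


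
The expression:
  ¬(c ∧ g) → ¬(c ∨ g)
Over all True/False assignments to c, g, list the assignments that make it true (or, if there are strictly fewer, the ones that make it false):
is true only for:
  c=False, g=False;
  c=True, g=True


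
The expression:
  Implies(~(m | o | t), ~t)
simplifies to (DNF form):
True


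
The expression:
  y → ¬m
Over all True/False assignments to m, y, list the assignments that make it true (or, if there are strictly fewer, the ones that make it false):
is false only for:
  m=True, y=True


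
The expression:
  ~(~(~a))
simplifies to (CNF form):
~a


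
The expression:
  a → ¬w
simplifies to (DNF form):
¬a ∨ ¬w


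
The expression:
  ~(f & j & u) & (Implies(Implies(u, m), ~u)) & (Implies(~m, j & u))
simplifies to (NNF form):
(m & ~u) | (j & u & ~f & ~m)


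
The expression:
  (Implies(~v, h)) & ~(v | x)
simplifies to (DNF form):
h & ~v & ~x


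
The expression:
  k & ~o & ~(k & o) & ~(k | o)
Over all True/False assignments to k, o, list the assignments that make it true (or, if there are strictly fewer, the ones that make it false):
is never true.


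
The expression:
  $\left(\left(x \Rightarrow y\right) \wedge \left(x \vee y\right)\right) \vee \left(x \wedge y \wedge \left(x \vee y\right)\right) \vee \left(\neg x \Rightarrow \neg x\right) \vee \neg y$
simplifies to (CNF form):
$\text{True}$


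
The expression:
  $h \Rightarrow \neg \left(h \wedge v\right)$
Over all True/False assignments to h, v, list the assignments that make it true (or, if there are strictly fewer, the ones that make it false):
is false only for:
  h=True, v=True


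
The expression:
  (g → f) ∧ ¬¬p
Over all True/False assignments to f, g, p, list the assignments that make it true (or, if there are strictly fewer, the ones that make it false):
is true only for:
  f=False, g=False, p=True;
  f=True, g=False, p=True;
  f=True, g=True, p=True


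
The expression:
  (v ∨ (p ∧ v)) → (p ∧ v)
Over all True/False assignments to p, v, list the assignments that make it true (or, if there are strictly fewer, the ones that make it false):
is false only for:
  p=False, v=True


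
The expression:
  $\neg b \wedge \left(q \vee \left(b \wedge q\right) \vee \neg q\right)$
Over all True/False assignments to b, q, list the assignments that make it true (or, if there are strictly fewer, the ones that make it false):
is true only for:
  b=False, q=False;
  b=False, q=True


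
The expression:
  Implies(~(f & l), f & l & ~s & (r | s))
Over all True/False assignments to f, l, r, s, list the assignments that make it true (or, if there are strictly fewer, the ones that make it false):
is true only for:
  f=True, l=True, r=False, s=False;
  f=True, l=True, r=False, s=True;
  f=True, l=True, r=True, s=False;
  f=True, l=True, r=True, s=True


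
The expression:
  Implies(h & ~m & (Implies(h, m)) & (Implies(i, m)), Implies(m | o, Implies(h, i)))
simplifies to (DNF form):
True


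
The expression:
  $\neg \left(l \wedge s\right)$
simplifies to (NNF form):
$\neg l \vee \neg s$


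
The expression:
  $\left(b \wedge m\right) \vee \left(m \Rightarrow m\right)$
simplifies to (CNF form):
$\text{True}$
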